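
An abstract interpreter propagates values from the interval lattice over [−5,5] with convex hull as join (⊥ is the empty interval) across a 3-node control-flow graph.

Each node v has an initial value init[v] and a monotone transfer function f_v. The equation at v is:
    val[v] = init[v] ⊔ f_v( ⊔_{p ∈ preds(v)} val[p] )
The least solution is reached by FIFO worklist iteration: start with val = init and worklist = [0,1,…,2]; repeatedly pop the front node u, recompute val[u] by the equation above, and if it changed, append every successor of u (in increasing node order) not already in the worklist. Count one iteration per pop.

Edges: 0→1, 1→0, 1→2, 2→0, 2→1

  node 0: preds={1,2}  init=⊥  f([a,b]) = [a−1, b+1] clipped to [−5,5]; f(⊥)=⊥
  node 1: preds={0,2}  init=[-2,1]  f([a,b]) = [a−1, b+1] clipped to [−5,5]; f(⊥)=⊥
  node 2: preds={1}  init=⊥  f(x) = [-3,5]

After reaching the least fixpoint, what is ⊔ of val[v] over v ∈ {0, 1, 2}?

[-5,5]

Iteration log — 7 steps:
  step 1. node 0  ⊔preds=[-2,1]  new=[-3,2]  old=⊥  +wl: 
  step 2. node 1  ⊔preds=[-3,2]  new=[-4,3]  old=[-2,1]  +wl: 0
  step 3. node 2  ⊔preds=[-4,3]  new=[-3,5]  old=⊥  +wl: 1
  step 4. node 0  ⊔preds=[-4,5]  new=[-5,5]  old=[-3,2]  +wl: 
  step 5. node 1  ⊔preds=[-5,5]  new=[-5,5]  old=[-4,3]  +wl: 0,2
  step 6. node 0  ⊔preds=[-5,5]  new=[-5,5]  stable
  step 7. node 2  ⊔preds=[-5,5]  new=[-3,5]  stable

Least fixpoint reached:
  node 0: [-5,5]
  node 1: [-5,5]
  node 2: [-3,5]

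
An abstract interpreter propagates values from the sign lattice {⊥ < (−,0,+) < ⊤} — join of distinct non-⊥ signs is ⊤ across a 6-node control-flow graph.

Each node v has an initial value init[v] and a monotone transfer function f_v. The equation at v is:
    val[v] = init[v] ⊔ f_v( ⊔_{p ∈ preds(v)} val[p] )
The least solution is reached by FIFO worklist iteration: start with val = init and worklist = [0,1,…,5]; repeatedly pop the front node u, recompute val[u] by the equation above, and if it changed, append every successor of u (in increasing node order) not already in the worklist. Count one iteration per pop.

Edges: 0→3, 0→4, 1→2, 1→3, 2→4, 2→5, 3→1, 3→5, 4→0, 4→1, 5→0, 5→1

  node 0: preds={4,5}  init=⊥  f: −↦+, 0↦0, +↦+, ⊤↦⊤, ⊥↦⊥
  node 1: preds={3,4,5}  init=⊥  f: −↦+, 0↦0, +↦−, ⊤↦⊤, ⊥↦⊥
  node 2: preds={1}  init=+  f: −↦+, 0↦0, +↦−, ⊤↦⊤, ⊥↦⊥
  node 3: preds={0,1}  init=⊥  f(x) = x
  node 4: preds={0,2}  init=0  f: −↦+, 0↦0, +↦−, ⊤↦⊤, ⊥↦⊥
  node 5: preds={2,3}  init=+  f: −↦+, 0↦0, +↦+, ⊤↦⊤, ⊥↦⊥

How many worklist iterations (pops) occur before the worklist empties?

Trace (8 dequeues):
  [1] u=0 | in ⊤ | out ⊤ | prev ⊥ | push {}
  [2] u=1 | in ⊤ | out ⊤ | prev ⊥ | push {}
  [3] u=2 | in ⊤ | out ⊤ | prev + | push {}
  [4] u=3 | in ⊤ | out ⊤ | prev ⊥ | push {1}
  [5] u=4 | in ⊤ | out ⊤ | prev 0 | push {0}
  [6] u=5 | in ⊤ | out ⊤ | prev + | push {}
  [7] u=1 | in ⊤ | out ⊤ | ==
  [8] u=0 | in ⊤ | out ⊤ | ==

Converged values:
  [0] ⊤
  [1] ⊤
  [2] ⊤
  [3] ⊤
  [4] ⊤
  [5] ⊤

8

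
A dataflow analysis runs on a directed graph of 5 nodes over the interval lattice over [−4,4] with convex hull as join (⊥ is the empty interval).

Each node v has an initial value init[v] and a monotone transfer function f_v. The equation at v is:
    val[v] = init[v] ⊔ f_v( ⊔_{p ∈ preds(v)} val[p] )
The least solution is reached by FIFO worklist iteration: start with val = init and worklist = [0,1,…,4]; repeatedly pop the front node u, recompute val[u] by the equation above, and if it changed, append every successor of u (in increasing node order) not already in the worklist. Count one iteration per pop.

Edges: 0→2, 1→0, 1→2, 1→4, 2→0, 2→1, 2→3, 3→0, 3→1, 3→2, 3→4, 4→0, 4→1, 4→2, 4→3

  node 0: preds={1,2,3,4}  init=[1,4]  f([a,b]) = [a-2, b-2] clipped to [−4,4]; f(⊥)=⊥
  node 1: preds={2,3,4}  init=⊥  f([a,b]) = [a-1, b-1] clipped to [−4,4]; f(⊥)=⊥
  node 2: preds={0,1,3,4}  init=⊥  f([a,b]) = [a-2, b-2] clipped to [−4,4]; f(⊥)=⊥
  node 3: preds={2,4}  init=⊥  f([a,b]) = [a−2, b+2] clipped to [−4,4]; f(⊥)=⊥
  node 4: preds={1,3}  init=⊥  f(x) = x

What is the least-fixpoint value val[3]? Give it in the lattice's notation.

[-4,4]

Worklist (15 pops):
  #1 pop 0: in=⊥ → [1,4] (no change)
  #2 pop 1: in=⊥ → ⊥ (no change)
  #3 pop 2: in=[1,4] → [-1,2] (was ⊥); enqueue [0,1]
  #4 pop 3: in=[-1,2] → [-3,4] (was ⊥); enqueue [2]
  #5 pop 4: in=[-3,4] → [-3,4] (was ⊥); enqueue [3]
  #6 pop 0: in=[-3,4] → [-4,4] (was [1,4]); enqueue []
  #7 pop 1: in=[-3,4] → [-4,3] (was ⊥); enqueue [0,4]
  #8 pop 2: in=[-4,4] → [-4,2] (was [-1,2]); enqueue [1]
  #9 pop 3: in=[-4,4] → [-4,4] (was [-3,4]); enqueue [2]
  #10 pop 0: in=[-4,4] → [-4,4] (no change)
  #11 pop 4: in=[-4,4] → [-4,4] (was [-3,4]); enqueue [0,3]
  #12 pop 1: in=[-4,4] → [-4,3] (no change)
  #13 pop 2: in=[-4,4] → [-4,2] (no change)
  #14 pop 0: in=[-4,4] → [-4,4] (no change)
  #15 pop 3: in=[-4,4] → [-4,4] (no change)

Fixpoint:
  val[0] = [-4,4]
  val[1] = [-4,3]
  val[2] = [-4,2]
  val[3] = [-4,4]
  val[4] = [-4,4]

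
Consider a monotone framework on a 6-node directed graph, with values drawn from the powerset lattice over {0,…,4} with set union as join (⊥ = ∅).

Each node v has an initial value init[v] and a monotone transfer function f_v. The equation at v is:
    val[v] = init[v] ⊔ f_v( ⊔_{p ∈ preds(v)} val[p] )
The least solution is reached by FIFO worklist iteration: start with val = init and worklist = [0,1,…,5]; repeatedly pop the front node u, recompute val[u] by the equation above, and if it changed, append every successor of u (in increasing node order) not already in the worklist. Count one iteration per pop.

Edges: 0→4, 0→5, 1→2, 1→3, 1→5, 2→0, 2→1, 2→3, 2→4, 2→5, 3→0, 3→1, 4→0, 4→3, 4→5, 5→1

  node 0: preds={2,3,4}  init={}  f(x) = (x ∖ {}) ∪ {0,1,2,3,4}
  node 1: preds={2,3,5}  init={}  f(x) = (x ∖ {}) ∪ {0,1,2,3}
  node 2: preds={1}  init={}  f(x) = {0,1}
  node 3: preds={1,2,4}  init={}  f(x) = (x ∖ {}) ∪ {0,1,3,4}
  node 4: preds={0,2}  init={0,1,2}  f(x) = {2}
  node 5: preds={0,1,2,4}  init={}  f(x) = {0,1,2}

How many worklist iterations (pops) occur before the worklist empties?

Trace (11 dequeues):
  [1] u=0 | in {0,1,2} | out {0,1,2,3,4} | prev {} | push {}
  [2] u=1 | in {} | out {0,1,2,3} | prev {} | push {}
  [3] u=2 | in {0,1,2,3} | out {0,1} | prev {} | push {0,1}
  [4] u=3 | in {0,1,2,3} | out {0,1,2,3,4} | prev {} | push {}
  [5] u=4 | in {0,1,2,3,4} | out {0,1,2} | ==
  [6] u=5 | in {0,1,2,3,4} | out {0,1,2} | prev {} | push {}
  [7] u=0 | in {0,1,2,3,4} | out {0,1,2,3,4} | ==
  [8] u=1 | in {0,1,2,3,4} | out {0,1,2,3,4} | prev {0,1,2,3} | push {2,3,5}
  [9] u=2 | in {0,1,2,3,4} | out {0,1} | ==
  [10] u=3 | in {0,1,2,3,4} | out {0,1,2,3,4} | ==
  [11] u=5 | in {0,1,2,3,4} | out {0,1,2} | ==

Converged values:
  [0] {0,1,2,3,4}
  [1] {0,1,2,3,4}
  [2] {0,1}
  [3] {0,1,2,3,4}
  [4] {0,1,2}
  [5] {0,1,2}

11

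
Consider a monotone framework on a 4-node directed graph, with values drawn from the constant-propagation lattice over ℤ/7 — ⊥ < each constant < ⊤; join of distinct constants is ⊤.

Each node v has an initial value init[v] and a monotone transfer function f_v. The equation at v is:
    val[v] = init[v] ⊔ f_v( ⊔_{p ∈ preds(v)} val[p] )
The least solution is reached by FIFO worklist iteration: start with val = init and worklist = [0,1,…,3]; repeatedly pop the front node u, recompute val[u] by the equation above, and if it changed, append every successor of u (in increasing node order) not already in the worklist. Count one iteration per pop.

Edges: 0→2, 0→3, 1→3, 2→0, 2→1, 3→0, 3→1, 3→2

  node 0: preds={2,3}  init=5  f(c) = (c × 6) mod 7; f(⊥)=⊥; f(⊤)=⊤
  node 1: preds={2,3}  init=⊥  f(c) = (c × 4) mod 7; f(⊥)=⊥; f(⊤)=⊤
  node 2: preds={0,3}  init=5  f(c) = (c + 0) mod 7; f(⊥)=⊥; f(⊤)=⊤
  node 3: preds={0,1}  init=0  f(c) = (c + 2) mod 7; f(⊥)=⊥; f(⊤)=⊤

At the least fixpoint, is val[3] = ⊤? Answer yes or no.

Iteration log — 7 steps:
  step 1. node 0  ⊔preds=⊤  new=⊤  old=5  +wl: 
  step 2. node 1  ⊔preds=⊤  new=⊤  old=⊥  +wl: 
  step 3. node 2  ⊔preds=⊤  new=⊤  old=5  +wl: 0,1
  step 4. node 3  ⊔preds=⊤  new=⊤  old=0  +wl: 2
  step 5. node 0  ⊔preds=⊤  new=⊤  stable
  step 6. node 1  ⊔preds=⊤  new=⊤  stable
  step 7. node 2  ⊔preds=⊤  new=⊤  stable

Least fixpoint reached:
  node 0: ⊤
  node 1: ⊤
  node 2: ⊤
  node 3: ⊤

yes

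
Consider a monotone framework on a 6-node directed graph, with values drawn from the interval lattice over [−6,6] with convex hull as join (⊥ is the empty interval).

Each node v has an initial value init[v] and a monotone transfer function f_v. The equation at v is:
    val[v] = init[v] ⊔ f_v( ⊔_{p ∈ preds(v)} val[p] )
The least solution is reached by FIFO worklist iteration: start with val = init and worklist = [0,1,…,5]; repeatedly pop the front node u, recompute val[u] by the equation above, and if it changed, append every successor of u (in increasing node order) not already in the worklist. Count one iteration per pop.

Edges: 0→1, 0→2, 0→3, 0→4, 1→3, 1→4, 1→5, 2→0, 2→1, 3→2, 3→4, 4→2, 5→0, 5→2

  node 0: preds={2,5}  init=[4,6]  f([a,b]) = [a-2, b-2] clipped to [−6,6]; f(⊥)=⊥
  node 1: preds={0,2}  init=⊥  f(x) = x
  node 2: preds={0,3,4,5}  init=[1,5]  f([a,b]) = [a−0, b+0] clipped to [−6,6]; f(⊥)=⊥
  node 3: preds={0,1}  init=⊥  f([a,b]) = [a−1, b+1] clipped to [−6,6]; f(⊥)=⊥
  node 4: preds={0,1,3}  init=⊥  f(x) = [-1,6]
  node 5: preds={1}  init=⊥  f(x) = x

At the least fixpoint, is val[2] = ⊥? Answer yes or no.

no

Iteration log — 27 steps:
  step 1. node 0  ⊔preds=[1,5]  new=[-1,6]  old=[4,6]  +wl: 
  step 2. node 1  ⊔preds=[-1,6]  new=[-1,6]  old=⊥  +wl: 
  step 3. node 2  ⊔preds=[-1,6]  new=[-1,6]  old=[1,5]  +wl: 0,1
  step 4. node 3  ⊔preds=[-1,6]  new=[-2,6]  old=⊥  +wl: 2
  step 5. node 4  ⊔preds=[-2,6]  new=[-1,6]  old=⊥  +wl: 
  step 6. node 5  ⊔preds=[-1,6]  new=[-1,6]  old=⊥  +wl: 
  step 7. node 0  ⊔preds=[-1,6]  new=[-3,6]  old=[-1,6]  +wl: 3,4
  step 8. node 1  ⊔preds=[-3,6]  new=[-3,6]  old=[-1,6]  +wl: 5
  step 9. node 2  ⊔preds=[-3,6]  new=[-3,6]  old=[-1,6]  +wl: 0,1
  step 10. node 3  ⊔preds=[-3,6]  new=[-4,6]  old=[-2,6]  +wl: 2
  step 11. node 4  ⊔preds=[-4,6]  new=[-1,6]  stable
  step 12. node 5  ⊔preds=[-3,6]  new=[-3,6]  old=[-1,6]  +wl: 
  step 13. node 0  ⊔preds=[-3,6]  new=[-5,6]  old=[-3,6]  +wl: 3,4
  step 14. node 1  ⊔preds=[-5,6]  new=[-5,6]  old=[-3,6]  +wl: 5
  step 15. node 2  ⊔preds=[-5,6]  new=[-5,6]  old=[-3,6]  +wl: 0,1
  step 16. node 3  ⊔preds=[-5,6]  new=[-6,6]  old=[-4,6]  +wl: 2
  step 17. node 4  ⊔preds=[-6,6]  new=[-1,6]  stable
  step 18. node 5  ⊔preds=[-5,6]  new=[-5,6]  old=[-3,6]  +wl: 
  step 19. node 0  ⊔preds=[-5,6]  new=[-6,6]  old=[-5,6]  +wl: 3,4
  step 20. node 1  ⊔preds=[-6,6]  new=[-6,6]  old=[-5,6]  +wl: 5
  step 21. node 2  ⊔preds=[-6,6]  new=[-6,6]  old=[-5,6]  +wl: 0,1
  step 22. node 3  ⊔preds=[-6,6]  new=[-6,6]  stable
  step 23. node 4  ⊔preds=[-6,6]  new=[-1,6]  stable
  step 24. node 5  ⊔preds=[-6,6]  new=[-6,6]  old=[-5,6]  +wl: 2
  step 25. node 0  ⊔preds=[-6,6]  new=[-6,6]  stable
  step 26. node 1  ⊔preds=[-6,6]  new=[-6,6]  stable
  step 27. node 2  ⊔preds=[-6,6]  new=[-6,6]  stable

Least fixpoint reached:
  node 0: [-6,6]
  node 1: [-6,6]
  node 2: [-6,6]
  node 3: [-6,6]
  node 4: [-1,6]
  node 5: [-6,6]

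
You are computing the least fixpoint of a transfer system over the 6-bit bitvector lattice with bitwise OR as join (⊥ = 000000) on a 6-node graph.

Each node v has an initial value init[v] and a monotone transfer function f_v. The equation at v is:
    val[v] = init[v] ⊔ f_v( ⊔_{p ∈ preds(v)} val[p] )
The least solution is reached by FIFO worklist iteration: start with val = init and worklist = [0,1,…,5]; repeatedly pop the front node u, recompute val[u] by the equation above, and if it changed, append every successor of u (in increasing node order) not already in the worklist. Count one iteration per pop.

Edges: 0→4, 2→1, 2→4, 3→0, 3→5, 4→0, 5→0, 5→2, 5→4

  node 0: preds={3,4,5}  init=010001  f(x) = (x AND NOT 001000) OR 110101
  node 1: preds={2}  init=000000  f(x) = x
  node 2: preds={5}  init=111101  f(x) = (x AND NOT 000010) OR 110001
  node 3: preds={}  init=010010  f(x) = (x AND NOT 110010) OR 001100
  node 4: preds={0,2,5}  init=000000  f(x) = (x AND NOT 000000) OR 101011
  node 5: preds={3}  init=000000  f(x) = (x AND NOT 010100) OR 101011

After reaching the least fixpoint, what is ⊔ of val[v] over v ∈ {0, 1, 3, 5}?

111111

Worklist (9 pops):
  #1 pop 0: in=010010 → 110111 (was 010001); enqueue []
  #2 pop 1: in=111101 → 111101 (was 000000); enqueue []
  #3 pop 2: in=000000 → 111101 (no change)
  #4 pop 3: in=000000 → 011110 (was 010010); enqueue [0]
  #5 pop 4: in=111111 → 111111 (was 000000); enqueue []
  #6 pop 5: in=011110 → 101011 (was 000000); enqueue [2,4]
  #7 pop 0: in=111111 → 110111 (no change)
  #8 pop 2: in=101011 → 111101 (no change)
  #9 pop 4: in=111111 → 111111 (no change)

Fixpoint:
  val[0] = 110111
  val[1] = 111101
  val[2] = 111101
  val[3] = 011110
  val[4] = 111111
  val[5] = 101011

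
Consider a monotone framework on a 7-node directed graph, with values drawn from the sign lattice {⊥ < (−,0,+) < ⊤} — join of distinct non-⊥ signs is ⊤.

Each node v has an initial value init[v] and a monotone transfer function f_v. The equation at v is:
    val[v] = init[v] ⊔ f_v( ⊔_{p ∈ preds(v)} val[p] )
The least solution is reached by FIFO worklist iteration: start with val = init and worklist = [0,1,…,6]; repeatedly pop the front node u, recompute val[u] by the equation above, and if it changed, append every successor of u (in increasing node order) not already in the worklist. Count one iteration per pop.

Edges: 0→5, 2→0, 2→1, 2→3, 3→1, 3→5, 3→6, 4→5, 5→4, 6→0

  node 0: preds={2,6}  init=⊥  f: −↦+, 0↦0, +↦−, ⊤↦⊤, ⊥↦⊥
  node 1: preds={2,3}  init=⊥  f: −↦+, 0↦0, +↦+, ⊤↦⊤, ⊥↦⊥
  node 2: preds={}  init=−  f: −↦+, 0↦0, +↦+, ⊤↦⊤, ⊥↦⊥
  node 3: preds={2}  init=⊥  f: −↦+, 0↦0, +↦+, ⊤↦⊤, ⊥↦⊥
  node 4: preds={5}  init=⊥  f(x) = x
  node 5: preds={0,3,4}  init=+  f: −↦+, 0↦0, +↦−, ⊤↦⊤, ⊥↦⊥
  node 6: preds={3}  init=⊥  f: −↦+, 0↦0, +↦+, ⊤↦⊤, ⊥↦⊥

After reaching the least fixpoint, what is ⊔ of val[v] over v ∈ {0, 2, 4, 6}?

Worklist (11 pops):
  #1 pop 0: in=− → + (was ⊥); enqueue []
  #2 pop 1: in=− → + (was ⊥); enqueue []
  #3 pop 2: in=⊥ → − (no change)
  #4 pop 3: in=− → + (was ⊥); enqueue [1]
  #5 pop 4: in=+ → + (was ⊥); enqueue []
  #6 pop 5: in=+ → ⊤ (was +); enqueue [4]
  #7 pop 6: in=+ → + (was ⊥); enqueue [0]
  #8 pop 1: in=⊤ → ⊤ (was +); enqueue []
  #9 pop 4: in=⊤ → ⊤ (was +); enqueue [5]
  #10 pop 0: in=⊤ → ⊤ (was +); enqueue []
  #11 pop 5: in=⊤ → ⊤ (no change)

Fixpoint:
  val[0] = ⊤
  val[1] = ⊤
  val[2] = −
  val[3] = +
  val[4] = ⊤
  val[5] = ⊤
  val[6] = +

⊤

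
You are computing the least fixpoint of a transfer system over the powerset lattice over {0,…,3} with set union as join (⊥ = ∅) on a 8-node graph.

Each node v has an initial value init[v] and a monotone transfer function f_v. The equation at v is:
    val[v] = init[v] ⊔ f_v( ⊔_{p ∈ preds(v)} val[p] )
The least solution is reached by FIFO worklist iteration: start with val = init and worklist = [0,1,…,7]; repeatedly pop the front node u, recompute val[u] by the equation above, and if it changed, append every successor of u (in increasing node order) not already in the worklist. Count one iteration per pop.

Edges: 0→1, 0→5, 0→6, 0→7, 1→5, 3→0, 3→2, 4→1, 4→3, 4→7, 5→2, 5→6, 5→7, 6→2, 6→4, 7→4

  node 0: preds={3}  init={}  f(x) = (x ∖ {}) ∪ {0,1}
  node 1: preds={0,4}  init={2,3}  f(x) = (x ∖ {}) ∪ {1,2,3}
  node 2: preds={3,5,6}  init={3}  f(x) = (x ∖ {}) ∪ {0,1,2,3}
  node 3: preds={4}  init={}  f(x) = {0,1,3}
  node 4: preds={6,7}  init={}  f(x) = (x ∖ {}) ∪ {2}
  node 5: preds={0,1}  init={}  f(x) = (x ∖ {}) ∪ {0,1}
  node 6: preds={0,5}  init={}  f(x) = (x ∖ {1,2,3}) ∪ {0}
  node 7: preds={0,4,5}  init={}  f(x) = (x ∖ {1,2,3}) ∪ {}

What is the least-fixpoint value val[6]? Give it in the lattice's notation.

{0}

Iteration log — 18 steps:
  step 1. node 0  ⊔preds={}  new={0,1}  old={}  +wl: 
  step 2. node 1  ⊔preds={0,1}  new={0,1,2,3}  old={2,3}  +wl: 
  step 3. node 2  ⊔preds={}  new={0,1,2,3}  old={3}  +wl: 
  step 4. node 3  ⊔preds={}  new={0,1,3}  old={}  +wl: 0,2
  step 5. node 4  ⊔preds={}  new={2}  old={}  +wl: 1,3
  step 6. node 5  ⊔preds={0,1,2,3}  new={0,1,2,3}  old={}  +wl: 
  step 7. node 6  ⊔preds={0,1,2,3}  new={0}  old={}  +wl: 4
  step 8. node 7  ⊔preds={0,1,2,3}  new={0}  old={}  +wl: 
  step 9. node 0  ⊔preds={0,1,3}  new={0,1,3}  old={0,1}  +wl: 5,6,7
  step 10. node 2  ⊔preds={0,1,2,3}  new={0,1,2,3}  stable
  step 11. node 1  ⊔preds={0,1,2,3}  new={0,1,2,3}  stable
  step 12. node 3  ⊔preds={2}  new={0,1,3}  stable
  step 13. node 4  ⊔preds={0}  new={0,2}  old={2}  +wl: 1,3
  step 14. node 5  ⊔preds={0,1,2,3}  new={0,1,2,3}  stable
  step 15. node 6  ⊔preds={0,1,2,3}  new={0}  stable
  step 16. node 7  ⊔preds={0,1,2,3}  new={0}  stable
  step 17. node 1  ⊔preds={0,1,2,3}  new={0,1,2,3}  stable
  step 18. node 3  ⊔preds={0,2}  new={0,1,3}  stable

Least fixpoint reached:
  node 0: {0,1,3}
  node 1: {0,1,2,3}
  node 2: {0,1,2,3}
  node 3: {0,1,3}
  node 4: {0,2}
  node 5: {0,1,2,3}
  node 6: {0}
  node 7: {0}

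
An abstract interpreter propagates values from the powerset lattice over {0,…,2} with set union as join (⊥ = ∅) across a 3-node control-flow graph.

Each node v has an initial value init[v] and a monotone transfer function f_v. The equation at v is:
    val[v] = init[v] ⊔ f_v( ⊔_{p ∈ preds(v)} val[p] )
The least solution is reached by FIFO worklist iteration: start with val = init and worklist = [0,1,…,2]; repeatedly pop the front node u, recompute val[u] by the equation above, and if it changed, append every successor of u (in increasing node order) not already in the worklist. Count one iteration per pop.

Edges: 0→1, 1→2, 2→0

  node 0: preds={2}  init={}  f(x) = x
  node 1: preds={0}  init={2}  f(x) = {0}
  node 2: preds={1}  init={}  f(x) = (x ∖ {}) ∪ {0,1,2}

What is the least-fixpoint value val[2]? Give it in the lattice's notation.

{0,1,2}

Trace (5 dequeues):
  [1] u=0 | in {} | out {} | ==
  [2] u=1 | in {} | out {0,2} | prev {2} | push {}
  [3] u=2 | in {0,2} | out {0,1,2} | prev {} | push {0}
  [4] u=0 | in {0,1,2} | out {0,1,2} | prev {} | push {1}
  [5] u=1 | in {0,1,2} | out {0,2} | ==

Converged values:
  [0] {0,1,2}
  [1] {0,2}
  [2] {0,1,2}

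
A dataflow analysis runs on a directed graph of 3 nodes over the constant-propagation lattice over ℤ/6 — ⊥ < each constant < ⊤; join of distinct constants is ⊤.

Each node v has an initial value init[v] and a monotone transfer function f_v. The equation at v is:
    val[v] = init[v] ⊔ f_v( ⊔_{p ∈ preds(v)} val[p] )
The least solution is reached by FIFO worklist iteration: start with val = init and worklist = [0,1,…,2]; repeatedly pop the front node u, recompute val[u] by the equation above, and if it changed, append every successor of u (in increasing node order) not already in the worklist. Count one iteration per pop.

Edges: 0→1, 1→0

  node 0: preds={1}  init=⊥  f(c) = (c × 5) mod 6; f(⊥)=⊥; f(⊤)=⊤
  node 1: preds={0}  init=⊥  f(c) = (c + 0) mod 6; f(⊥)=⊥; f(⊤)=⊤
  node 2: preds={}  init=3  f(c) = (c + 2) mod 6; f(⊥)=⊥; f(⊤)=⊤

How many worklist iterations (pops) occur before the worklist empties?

3

Iteration log — 3 steps:
  step 1. node 0  ⊔preds=⊥  new=⊥  stable
  step 2. node 1  ⊔preds=⊥  new=⊥  stable
  step 3. node 2  ⊔preds=⊥  new=3  stable

Least fixpoint reached:
  node 0: ⊥
  node 1: ⊥
  node 2: 3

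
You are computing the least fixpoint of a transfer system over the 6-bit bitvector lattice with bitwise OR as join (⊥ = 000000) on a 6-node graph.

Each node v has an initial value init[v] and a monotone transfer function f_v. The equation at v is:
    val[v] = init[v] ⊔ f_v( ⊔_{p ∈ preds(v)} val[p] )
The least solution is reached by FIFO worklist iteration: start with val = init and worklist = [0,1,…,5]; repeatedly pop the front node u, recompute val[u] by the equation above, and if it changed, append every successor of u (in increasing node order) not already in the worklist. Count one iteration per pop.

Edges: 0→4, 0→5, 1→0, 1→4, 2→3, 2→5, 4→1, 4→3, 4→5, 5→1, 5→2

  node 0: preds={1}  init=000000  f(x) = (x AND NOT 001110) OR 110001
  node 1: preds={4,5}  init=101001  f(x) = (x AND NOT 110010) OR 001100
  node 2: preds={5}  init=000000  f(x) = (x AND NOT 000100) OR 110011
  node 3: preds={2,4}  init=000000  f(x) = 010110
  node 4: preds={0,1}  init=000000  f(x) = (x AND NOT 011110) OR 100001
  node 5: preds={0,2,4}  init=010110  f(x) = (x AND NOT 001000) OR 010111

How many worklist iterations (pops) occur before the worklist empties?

10

Worklist (10 pops):
  #1 pop 0: in=101001 → 110001 (was 000000); enqueue []
  #2 pop 1: in=010110 → 101101 (was 101001); enqueue [0]
  #3 pop 2: in=010110 → 110011 (was 000000); enqueue []
  #4 pop 3: in=110011 → 010110 (was 000000); enqueue []
  #5 pop 4: in=111101 → 100001 (was 000000); enqueue [1,3]
  #6 pop 5: in=110011 → 110111 (was 010110); enqueue [2]
  #7 pop 0: in=101101 → 110001 (no change)
  #8 pop 1: in=110111 → 101101 (no change)
  #9 pop 3: in=110011 → 010110 (no change)
  #10 pop 2: in=110111 → 110011 (no change)

Fixpoint:
  val[0] = 110001
  val[1] = 101101
  val[2] = 110011
  val[3] = 010110
  val[4] = 100001
  val[5] = 110111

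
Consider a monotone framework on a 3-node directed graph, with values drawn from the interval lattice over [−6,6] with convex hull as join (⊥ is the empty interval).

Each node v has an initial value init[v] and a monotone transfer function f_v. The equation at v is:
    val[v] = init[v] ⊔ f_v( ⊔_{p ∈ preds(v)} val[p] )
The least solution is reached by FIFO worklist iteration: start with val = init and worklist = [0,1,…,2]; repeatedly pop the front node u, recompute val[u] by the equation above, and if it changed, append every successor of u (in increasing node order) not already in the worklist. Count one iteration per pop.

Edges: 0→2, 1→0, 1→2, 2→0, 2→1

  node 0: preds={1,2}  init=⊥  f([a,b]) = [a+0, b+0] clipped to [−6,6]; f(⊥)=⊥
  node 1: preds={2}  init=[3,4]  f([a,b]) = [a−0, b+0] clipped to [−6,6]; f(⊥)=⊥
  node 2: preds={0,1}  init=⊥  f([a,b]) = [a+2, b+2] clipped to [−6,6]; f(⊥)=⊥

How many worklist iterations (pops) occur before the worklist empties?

Worklist (7 pops):
  #1 pop 0: in=[3,4] → [3,4] (was ⊥); enqueue []
  #2 pop 1: in=⊥ → [3,4] (no change)
  #3 pop 2: in=[3,4] → [5,6] (was ⊥); enqueue [0,1]
  #4 pop 0: in=[3,6] → [3,6] (was [3,4]); enqueue [2]
  #5 pop 1: in=[5,6] → [3,6] (was [3,4]); enqueue [0]
  #6 pop 2: in=[3,6] → [5,6] (no change)
  #7 pop 0: in=[3,6] → [3,6] (no change)

Fixpoint:
  val[0] = [3,6]
  val[1] = [3,6]
  val[2] = [5,6]

7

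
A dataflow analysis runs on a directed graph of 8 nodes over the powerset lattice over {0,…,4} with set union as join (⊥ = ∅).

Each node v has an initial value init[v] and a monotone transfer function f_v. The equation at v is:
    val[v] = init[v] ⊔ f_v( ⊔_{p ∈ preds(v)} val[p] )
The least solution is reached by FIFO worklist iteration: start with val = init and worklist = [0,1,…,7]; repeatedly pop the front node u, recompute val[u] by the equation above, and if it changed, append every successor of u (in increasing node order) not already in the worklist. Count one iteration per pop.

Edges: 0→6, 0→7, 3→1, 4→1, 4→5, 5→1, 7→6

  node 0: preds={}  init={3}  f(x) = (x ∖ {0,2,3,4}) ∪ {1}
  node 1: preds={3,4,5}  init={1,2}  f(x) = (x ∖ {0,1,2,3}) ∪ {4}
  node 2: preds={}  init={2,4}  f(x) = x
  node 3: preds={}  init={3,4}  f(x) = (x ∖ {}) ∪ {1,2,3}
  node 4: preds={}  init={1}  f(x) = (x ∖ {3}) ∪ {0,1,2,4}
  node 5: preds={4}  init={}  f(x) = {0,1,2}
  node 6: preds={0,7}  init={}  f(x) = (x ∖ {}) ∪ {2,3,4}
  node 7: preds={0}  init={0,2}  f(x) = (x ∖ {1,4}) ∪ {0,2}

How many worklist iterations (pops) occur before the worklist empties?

Worklist (10 pops):
  #1 pop 0: in={} → {1,3} (was {3}); enqueue []
  #2 pop 1: in={1,3,4} → {1,2,4} (was {1,2}); enqueue []
  #3 pop 2: in={} → {2,4} (no change)
  #4 pop 3: in={} → {1,2,3,4} (was {3,4}); enqueue [1]
  #5 pop 4: in={} → {0,1,2,4} (was {1}); enqueue []
  #6 pop 5: in={0,1,2,4} → {0,1,2} (was {}); enqueue []
  #7 pop 6: in={0,1,2,3} → {0,1,2,3,4} (was {}); enqueue []
  #8 pop 7: in={1,3} → {0,2,3} (was {0,2}); enqueue [6]
  #9 pop 1: in={0,1,2,3,4} → {1,2,4} (no change)
  #10 pop 6: in={0,1,2,3} → {0,1,2,3,4} (no change)

Fixpoint:
  val[0] = {1,3}
  val[1] = {1,2,4}
  val[2] = {2,4}
  val[3] = {1,2,3,4}
  val[4] = {0,1,2,4}
  val[5] = {0,1,2}
  val[6] = {0,1,2,3,4}
  val[7] = {0,2,3}

10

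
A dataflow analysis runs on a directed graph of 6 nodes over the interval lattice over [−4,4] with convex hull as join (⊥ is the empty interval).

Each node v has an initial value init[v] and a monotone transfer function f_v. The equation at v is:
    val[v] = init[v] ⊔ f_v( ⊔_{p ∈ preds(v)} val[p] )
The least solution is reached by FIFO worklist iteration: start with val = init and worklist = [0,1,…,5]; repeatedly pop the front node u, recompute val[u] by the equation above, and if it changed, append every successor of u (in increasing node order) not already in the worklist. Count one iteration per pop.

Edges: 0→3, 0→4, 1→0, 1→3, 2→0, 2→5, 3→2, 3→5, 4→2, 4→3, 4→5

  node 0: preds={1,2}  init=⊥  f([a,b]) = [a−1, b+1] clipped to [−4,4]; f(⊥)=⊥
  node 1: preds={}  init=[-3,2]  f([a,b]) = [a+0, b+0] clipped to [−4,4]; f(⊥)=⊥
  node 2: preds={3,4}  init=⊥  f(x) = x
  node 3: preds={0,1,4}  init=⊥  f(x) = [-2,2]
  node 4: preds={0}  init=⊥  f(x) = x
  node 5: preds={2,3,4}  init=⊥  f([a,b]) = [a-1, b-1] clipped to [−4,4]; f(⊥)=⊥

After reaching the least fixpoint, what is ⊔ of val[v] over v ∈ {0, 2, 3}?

[-4,4]

Trace (16 dequeues):
  [1] u=0 | in [-3,2] | out [-4,3] | prev ⊥ | push {}
  [2] u=1 | in ⊥ | out [-3,2] | ==
  [3] u=2 | in ⊥ | out ⊥ | ==
  [4] u=3 | in [-4,3] | out [-2,2] | prev ⊥ | push {2}
  [5] u=4 | in [-4,3] | out [-4,3] | prev ⊥ | push {3}
  [6] u=5 | in [-4,3] | out [-4,2] | prev ⊥ | push {}
  [7] u=2 | in [-4,3] | out [-4,3] | prev ⊥ | push {0,5}
  [8] u=3 | in [-4,3] | out [-2,2] | ==
  [9] u=0 | in [-4,3] | out [-4,4] | prev [-4,3] | push {3,4}
  [10] u=5 | in [-4,3] | out [-4,2] | ==
  [11] u=3 | in [-4,4] | out [-2,2] | ==
  [12] u=4 | in [-4,4] | out [-4,4] | prev [-4,3] | push {2,3,5}
  [13] u=2 | in [-4,4] | out [-4,4] | prev [-4,3] | push {0}
  [14] u=3 | in [-4,4] | out [-2,2] | ==
  [15] u=5 | in [-4,4] | out [-4,3] | prev [-4,2] | push {}
  [16] u=0 | in [-4,4] | out [-4,4] | ==

Converged values:
  [0] [-4,4]
  [1] [-3,2]
  [2] [-4,4]
  [3] [-2,2]
  [4] [-4,4]
  [5] [-4,3]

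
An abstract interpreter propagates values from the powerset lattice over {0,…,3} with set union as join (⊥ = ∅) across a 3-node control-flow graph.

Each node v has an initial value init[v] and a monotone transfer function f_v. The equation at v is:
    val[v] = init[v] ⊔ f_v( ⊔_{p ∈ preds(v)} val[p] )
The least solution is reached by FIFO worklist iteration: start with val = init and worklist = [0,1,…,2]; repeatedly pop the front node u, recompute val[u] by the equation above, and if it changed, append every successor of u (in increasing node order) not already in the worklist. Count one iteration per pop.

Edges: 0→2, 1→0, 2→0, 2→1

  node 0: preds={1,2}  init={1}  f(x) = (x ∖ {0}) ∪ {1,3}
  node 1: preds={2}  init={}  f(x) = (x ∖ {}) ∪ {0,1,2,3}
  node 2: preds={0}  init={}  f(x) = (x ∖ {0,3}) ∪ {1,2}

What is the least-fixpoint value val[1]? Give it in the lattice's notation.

{0,1,2,3}

Iteration log — 6 steps:
  step 1. node 0  ⊔preds={}  new={1,3}  old={1}  +wl: 
  step 2. node 1  ⊔preds={}  new={0,1,2,3}  old={}  +wl: 0
  step 3. node 2  ⊔preds={1,3}  new={1,2}  old={}  +wl: 1
  step 4. node 0  ⊔preds={0,1,2,3}  new={1,2,3}  old={1,3}  +wl: 2
  step 5. node 1  ⊔preds={1,2}  new={0,1,2,3}  stable
  step 6. node 2  ⊔preds={1,2,3}  new={1,2}  stable

Least fixpoint reached:
  node 0: {1,2,3}
  node 1: {0,1,2,3}
  node 2: {1,2}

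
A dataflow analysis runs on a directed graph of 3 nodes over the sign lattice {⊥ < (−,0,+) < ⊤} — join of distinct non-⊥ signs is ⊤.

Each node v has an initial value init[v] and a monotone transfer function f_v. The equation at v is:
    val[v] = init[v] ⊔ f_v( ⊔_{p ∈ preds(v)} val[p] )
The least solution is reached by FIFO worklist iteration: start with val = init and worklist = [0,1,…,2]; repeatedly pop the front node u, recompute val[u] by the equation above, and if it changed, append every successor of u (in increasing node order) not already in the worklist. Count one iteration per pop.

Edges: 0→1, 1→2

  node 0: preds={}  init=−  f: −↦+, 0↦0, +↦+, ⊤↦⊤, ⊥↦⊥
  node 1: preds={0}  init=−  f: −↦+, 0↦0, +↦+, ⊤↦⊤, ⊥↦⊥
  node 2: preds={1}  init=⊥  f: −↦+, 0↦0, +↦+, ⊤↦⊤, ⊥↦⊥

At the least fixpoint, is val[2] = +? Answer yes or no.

Iteration log — 3 steps:
  step 1. node 0  ⊔preds=⊥  new=−  stable
  step 2. node 1  ⊔preds=−  new=⊤  old=−  +wl: 
  step 3. node 2  ⊔preds=⊤  new=⊤  old=⊥  +wl: 

Least fixpoint reached:
  node 0: −
  node 1: ⊤
  node 2: ⊤

no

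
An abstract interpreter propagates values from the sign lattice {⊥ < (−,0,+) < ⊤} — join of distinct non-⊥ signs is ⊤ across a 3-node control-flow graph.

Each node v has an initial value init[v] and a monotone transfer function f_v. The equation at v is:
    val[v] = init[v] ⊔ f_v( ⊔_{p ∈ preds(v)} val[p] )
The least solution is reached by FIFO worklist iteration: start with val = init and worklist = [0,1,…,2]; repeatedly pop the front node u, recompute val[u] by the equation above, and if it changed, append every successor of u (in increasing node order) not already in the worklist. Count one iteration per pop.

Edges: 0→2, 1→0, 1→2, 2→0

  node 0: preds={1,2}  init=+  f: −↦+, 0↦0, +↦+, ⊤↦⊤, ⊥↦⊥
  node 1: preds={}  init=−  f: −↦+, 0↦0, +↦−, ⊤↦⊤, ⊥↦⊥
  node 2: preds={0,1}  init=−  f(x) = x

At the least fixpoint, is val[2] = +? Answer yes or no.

no

Iteration log — 5 steps:
  step 1. node 0  ⊔preds=−  new=+  stable
  step 2. node 1  ⊔preds=⊥  new=−  stable
  step 3. node 2  ⊔preds=⊤  new=⊤  old=−  +wl: 0
  step 4. node 0  ⊔preds=⊤  new=⊤  old=+  +wl: 2
  step 5. node 2  ⊔preds=⊤  new=⊤  stable

Least fixpoint reached:
  node 0: ⊤
  node 1: −
  node 2: ⊤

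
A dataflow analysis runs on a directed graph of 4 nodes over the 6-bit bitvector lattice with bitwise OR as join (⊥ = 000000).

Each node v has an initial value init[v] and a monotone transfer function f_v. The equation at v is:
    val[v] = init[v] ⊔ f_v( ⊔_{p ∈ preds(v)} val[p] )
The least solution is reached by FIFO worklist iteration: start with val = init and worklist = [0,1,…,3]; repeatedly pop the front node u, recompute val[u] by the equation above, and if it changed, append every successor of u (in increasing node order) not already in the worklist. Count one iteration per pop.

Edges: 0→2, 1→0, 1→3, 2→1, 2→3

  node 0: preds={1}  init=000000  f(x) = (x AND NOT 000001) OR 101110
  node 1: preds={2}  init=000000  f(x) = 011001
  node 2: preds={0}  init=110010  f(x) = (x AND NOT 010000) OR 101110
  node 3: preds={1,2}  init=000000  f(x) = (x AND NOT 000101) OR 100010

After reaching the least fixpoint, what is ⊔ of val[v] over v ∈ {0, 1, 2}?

111111

Worklist (7 pops):
  #1 pop 0: in=000000 → 101110 (was 000000); enqueue []
  #2 pop 1: in=110010 → 011001 (was 000000); enqueue [0]
  #3 pop 2: in=101110 → 111110 (was 110010); enqueue [1]
  #4 pop 3: in=111111 → 111010 (was 000000); enqueue []
  #5 pop 0: in=011001 → 111110 (was 101110); enqueue [2]
  #6 pop 1: in=111110 → 011001 (no change)
  #7 pop 2: in=111110 → 111110 (no change)

Fixpoint:
  val[0] = 111110
  val[1] = 011001
  val[2] = 111110
  val[3] = 111010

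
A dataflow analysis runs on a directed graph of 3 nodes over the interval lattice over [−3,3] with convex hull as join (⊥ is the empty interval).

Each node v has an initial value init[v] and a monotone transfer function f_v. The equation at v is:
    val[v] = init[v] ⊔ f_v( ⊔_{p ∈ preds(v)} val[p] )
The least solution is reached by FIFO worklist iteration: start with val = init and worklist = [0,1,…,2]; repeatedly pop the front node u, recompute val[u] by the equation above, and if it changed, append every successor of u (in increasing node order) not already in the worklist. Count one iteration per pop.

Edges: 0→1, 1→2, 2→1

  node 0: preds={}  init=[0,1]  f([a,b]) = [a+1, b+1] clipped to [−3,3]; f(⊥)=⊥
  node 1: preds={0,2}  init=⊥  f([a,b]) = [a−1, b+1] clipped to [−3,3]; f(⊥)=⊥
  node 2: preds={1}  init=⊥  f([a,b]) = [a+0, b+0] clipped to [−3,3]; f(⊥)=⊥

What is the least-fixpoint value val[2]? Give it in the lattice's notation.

Iteration log — 8 steps:
  step 1. node 0  ⊔preds=⊥  new=[0,1]  stable
  step 2. node 1  ⊔preds=[0,1]  new=[-1,2]  old=⊥  +wl: 
  step 3. node 2  ⊔preds=[-1,2]  new=[-1,2]  old=⊥  +wl: 1
  step 4. node 1  ⊔preds=[-1,2]  new=[-2,3]  old=[-1,2]  +wl: 2
  step 5. node 2  ⊔preds=[-2,3]  new=[-2,3]  old=[-1,2]  +wl: 1
  step 6. node 1  ⊔preds=[-2,3]  new=[-3,3]  old=[-2,3]  +wl: 2
  step 7. node 2  ⊔preds=[-3,3]  new=[-3,3]  old=[-2,3]  +wl: 1
  step 8. node 1  ⊔preds=[-3,3]  new=[-3,3]  stable

Least fixpoint reached:
  node 0: [0,1]
  node 1: [-3,3]
  node 2: [-3,3]

[-3,3]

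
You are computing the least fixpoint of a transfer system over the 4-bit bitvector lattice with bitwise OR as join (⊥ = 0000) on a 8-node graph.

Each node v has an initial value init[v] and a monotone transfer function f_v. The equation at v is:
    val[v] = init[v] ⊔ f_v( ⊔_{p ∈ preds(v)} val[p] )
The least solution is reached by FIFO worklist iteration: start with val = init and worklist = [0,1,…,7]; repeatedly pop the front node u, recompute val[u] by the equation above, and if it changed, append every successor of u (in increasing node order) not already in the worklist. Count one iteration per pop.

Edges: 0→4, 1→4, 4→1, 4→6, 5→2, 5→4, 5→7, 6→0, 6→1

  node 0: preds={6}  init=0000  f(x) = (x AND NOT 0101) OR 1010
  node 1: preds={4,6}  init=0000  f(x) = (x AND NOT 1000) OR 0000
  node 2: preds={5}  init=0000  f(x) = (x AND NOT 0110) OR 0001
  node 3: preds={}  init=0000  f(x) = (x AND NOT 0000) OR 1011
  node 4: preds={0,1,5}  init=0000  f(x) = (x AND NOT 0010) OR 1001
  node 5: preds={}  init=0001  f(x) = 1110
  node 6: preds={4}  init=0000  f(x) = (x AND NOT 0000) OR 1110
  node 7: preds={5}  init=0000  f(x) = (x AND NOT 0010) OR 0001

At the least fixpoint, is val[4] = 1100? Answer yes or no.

Worklist (14 pops):
  #1 pop 0: in=0000 → 1010 (was 0000); enqueue []
  #2 pop 1: in=0000 → 0000 (no change)
  #3 pop 2: in=0001 → 0001 (was 0000); enqueue []
  #4 pop 3: in=0000 → 1011 (was 0000); enqueue []
  #5 pop 4: in=1011 → 1001 (was 0000); enqueue [1]
  #6 pop 5: in=0000 → 1111 (was 0001); enqueue [2,4]
  #7 pop 6: in=1001 → 1111 (was 0000); enqueue [0]
  #8 pop 7: in=1111 → 1101 (was 0000); enqueue []
  #9 pop 1: in=1111 → 0111 (was 0000); enqueue []
  #10 pop 2: in=1111 → 1001 (was 0001); enqueue []
  #11 pop 4: in=1111 → 1101 (was 1001); enqueue [1,6]
  #12 pop 0: in=1111 → 1010 (no change)
  #13 pop 1: in=1111 → 0111 (no change)
  #14 pop 6: in=1101 → 1111 (no change)

Fixpoint:
  val[0] = 1010
  val[1] = 0111
  val[2] = 1001
  val[3] = 1011
  val[4] = 1101
  val[5] = 1111
  val[6] = 1111
  val[7] = 1101

no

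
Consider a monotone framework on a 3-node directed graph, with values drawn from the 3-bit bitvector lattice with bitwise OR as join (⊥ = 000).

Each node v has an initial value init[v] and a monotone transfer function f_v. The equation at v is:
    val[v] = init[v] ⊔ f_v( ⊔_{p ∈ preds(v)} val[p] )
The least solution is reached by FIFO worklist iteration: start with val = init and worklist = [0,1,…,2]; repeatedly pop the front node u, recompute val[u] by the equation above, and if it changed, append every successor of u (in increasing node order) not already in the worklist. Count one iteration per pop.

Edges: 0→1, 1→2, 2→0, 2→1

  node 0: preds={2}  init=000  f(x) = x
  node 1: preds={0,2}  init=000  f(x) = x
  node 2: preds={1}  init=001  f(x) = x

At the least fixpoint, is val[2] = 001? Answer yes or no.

Worklist (3 pops):
  #1 pop 0: in=001 → 001 (was 000); enqueue []
  #2 pop 1: in=001 → 001 (was 000); enqueue []
  #3 pop 2: in=001 → 001 (no change)

Fixpoint:
  val[0] = 001
  val[1] = 001
  val[2] = 001

yes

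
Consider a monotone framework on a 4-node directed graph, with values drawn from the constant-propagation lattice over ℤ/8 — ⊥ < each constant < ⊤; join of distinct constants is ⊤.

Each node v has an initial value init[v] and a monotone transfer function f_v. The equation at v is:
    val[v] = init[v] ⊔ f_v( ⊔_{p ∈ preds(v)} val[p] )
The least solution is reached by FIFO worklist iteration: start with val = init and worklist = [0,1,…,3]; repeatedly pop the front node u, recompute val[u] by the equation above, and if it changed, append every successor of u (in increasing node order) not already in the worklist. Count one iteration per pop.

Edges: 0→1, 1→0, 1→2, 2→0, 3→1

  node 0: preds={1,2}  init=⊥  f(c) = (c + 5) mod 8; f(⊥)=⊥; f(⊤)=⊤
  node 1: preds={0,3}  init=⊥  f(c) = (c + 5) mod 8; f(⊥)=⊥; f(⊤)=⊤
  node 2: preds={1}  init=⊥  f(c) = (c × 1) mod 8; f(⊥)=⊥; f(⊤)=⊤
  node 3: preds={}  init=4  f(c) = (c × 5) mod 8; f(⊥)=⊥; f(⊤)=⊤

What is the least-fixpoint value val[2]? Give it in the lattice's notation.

Iteration log — 10 steps:
  step 1. node 0  ⊔preds=⊥  new=⊥  stable
  step 2. node 1  ⊔preds=4  new=1  old=⊥  +wl: 0
  step 3. node 2  ⊔preds=1  new=1  old=⊥  +wl: 
  step 4. node 3  ⊔preds=⊥  new=4  stable
  step 5. node 0  ⊔preds=1  new=6  old=⊥  +wl: 1
  step 6. node 1  ⊔preds=⊤  new=⊤  old=1  +wl: 0,2
  step 7. node 0  ⊔preds=⊤  new=⊤  old=6  +wl: 1
  step 8. node 2  ⊔preds=⊤  new=⊤  old=1  +wl: 0
  step 9. node 1  ⊔preds=⊤  new=⊤  stable
  step 10. node 0  ⊔preds=⊤  new=⊤  stable

Least fixpoint reached:
  node 0: ⊤
  node 1: ⊤
  node 2: ⊤
  node 3: 4

⊤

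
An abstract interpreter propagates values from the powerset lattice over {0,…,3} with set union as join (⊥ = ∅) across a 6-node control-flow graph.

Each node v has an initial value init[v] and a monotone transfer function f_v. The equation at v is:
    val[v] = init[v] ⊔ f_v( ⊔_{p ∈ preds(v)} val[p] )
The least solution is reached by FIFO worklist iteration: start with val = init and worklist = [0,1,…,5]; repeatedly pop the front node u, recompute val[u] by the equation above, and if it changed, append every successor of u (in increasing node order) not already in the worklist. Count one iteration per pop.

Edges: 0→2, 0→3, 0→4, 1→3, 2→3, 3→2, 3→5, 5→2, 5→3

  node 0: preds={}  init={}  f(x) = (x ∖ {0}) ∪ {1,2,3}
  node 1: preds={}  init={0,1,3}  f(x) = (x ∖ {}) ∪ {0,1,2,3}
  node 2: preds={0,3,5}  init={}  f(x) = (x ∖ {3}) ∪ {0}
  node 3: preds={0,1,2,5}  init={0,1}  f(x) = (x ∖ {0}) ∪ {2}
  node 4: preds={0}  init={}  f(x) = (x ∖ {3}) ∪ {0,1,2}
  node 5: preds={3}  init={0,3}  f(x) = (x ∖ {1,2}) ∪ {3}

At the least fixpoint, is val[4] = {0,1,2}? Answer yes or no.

Iteration log — 7 steps:
  step 1. node 0  ⊔preds={}  new={1,2,3}  old={}  +wl: 
  step 2. node 1  ⊔preds={}  new={0,1,2,3}  old={0,1,3}  +wl: 
  step 3. node 2  ⊔preds={0,1,2,3}  new={0,1,2}  old={}  +wl: 
  step 4. node 3  ⊔preds={0,1,2,3}  new={0,1,2,3}  old={0,1}  +wl: 2
  step 5. node 4  ⊔preds={1,2,3}  new={0,1,2}  old={}  +wl: 
  step 6. node 5  ⊔preds={0,1,2,3}  new={0,3}  stable
  step 7. node 2  ⊔preds={0,1,2,3}  new={0,1,2}  stable

Least fixpoint reached:
  node 0: {1,2,3}
  node 1: {0,1,2,3}
  node 2: {0,1,2}
  node 3: {0,1,2,3}
  node 4: {0,1,2}
  node 5: {0,3}

yes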